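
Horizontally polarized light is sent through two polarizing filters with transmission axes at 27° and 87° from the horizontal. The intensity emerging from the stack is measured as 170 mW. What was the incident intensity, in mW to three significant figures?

I₁ = I₀ cos²(27° − 0°) = I₀ cos²(27°) = 0.7939 I₀.
I₂ = I₁ cos²(87° − 27°) = 0.7939 I₀ · cos²(60°) = 0.1985 I₀.
So 170 mW = 0.1985 I₀, giving I₀ = 170/0.1985 = 856.5 mW.

I₀ ≈ 857 mW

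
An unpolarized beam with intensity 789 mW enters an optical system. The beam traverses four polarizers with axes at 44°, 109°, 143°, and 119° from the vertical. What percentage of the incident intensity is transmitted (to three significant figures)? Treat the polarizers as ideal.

Unpolarized light through the first polarizer → I₁ = 789 mW/2 = 394.5 mW, polarized at 44°.
I₂ = I₁ · cos²(65°) = 394.5 · 0.1786 = 70.46 mW.
I₃ = I₂ · cos²(34°) = 70.46 · 0.6873 = 48.43 mW.
I₄ = I₃ · cos²(24°) = 48.43 · 0.8346 = 40.42 mW.
That is 5.122% of the incident intensity.

≈ 5.12%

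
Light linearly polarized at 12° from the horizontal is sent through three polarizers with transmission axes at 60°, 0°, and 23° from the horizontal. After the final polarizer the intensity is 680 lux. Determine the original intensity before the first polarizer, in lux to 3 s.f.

I₀ ≈ 7170 lux

I₁ = I₀ cos²(60° − 12°) = I₀ cos²(48°) = 0.4477 I₀.
I₂ = I₁ cos²(0° − 60°) = 0.4477 I₀ · cos²(60°) = 0.1119 I₀.
I₃ = I₂ cos²(23° − 0°) = 0.1119 I₀ · cos²(23°) = 0.09484 I₀.
So 680 lux = 0.09484 I₀, giving I₀ = 680/0.09484 = 7170 lux.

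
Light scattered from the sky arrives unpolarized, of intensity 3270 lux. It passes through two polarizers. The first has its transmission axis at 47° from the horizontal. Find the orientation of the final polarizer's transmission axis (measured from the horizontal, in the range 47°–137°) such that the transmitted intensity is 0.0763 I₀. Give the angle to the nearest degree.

Unpolarized light through the first polarizer → I₁ = ½ I₀, now polarized at 47°.
Need I₂/I₀ = 0.0763, so cos²(θ − 47°) = 0.0763 / 0.5 = 0.1526.
θ − 47° = arccos(√0.1526) = 67.0°, giving θ ≈ 47 + 67.0 = 114.0°.

θ ≈ 114°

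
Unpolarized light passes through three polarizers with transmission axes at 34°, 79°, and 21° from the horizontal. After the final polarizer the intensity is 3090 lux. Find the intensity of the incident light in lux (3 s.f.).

Unpolarized light through the first polarizer → I₁ = ½ I₀, now polarized at 34°.
I₂ = I₁ cos²(79° − 34°) = 0.5 I₀ · cos²(45°) = 0.25 I₀.
I₃ = I₂ cos²(21° − 79°) = 0.25 I₀ · cos²(58°) = 0.0702 I₀.
So 3090 lux = 0.0702 I₀, giving I₀ = 3090/0.0702 = 4.401e+04 lux.

I₀ ≈ 4.40e4 lux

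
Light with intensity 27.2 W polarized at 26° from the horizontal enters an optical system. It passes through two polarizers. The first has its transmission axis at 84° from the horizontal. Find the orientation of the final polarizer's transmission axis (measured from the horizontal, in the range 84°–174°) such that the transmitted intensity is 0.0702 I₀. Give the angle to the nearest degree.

θ ≈ 144°

I₁ = I₀ cos²(84° − 26°) = I₀ cos²(58°) = 0.2808 I₀.
Need I₂/I₀ = 0.0702, so cos²(θ − 84°) = 0.0702 / 0.2808 = 0.25.
θ − 84° = arccos(√0.25) = 60.0°, giving θ ≈ 84 + 60.0 = 144.0°.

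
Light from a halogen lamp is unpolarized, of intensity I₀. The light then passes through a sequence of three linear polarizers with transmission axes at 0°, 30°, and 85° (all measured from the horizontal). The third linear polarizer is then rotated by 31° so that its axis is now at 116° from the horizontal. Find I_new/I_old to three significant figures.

Before rotation:
Unpolarized light through the first polarizer → I₁ = ½ I₀, now polarized at 0°.
I₂ = I₁ cos²(30° − 0°) = 0.5 I₀ · cos²(30°) = 0.375 I₀.
I₃ = I₂ cos²(85° − 30°) = 0.375 I₀ · cos²(55°) = 0.1234 I₀.
After rotation:
Unpolarized light through the first polarizer → I₁ = ½ I₀, now polarized at 0°.
I₂ = I₁ cos²(30° − 0°) = 0.5 I₀ · cos²(30°) = 0.375 I₀.
I₃ = I₂ cos²(116° − 30°) = 0.375 I₀ · cos²(86°) = 0.001825 I₀.
Ratio = 0.001825 / 0.1234 = 0.01479.

I_new/I_old ≈ 0.0148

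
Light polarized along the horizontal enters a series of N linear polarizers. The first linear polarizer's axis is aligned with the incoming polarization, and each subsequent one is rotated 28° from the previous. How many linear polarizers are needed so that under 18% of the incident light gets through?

N = 8

First polarizer is aligned with the polarization: full transmission.
Each further stage multiplies by cos²(28°) = 0.7796.
After N polarizers: T = 0.7796^(N−1). Require T < 0.18 ⇒ N−1 > ln(0.18)/ln(0.7796) = 6.89, so N−1 ≥ 7 and N = 8.
Check: N=8 gives T = 0.175 < 0.18; N=7 gives T = 0.2245.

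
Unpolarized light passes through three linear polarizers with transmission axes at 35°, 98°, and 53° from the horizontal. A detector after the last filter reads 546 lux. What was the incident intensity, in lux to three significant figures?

Unpolarized light through the first polarizer → I₁ = ½ I₀, now polarized at 35°.
I₂ = I₁ cos²(98° − 35°) = 0.5 I₀ · cos²(63°) = 0.1031 I₀.
I₃ = I₂ cos²(53° − 98°) = 0.1031 I₀ · cos²(45°) = 0.05153 I₀.
So 546 lux = 0.05153 I₀, giving I₀ = 546/0.05153 = 1.06e+04 lux.

I₀ ≈ 1.06e4 lux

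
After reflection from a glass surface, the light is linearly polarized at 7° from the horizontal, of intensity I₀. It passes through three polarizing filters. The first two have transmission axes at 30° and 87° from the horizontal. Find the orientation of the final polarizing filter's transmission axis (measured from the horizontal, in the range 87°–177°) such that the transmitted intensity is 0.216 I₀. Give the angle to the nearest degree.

θ ≈ 109°

I₁ = I₀ cos²(30° − 7°) = I₀ cos²(23°) = 0.8473 I₀.
I₂ = I₁ cos²(87° − 30°) = 0.8473 I₀ · cos²(57°) = 0.2513 I₀.
Need I₃/I₀ = 0.216, so cos²(θ − 87°) = 0.216 / 0.2513 = 0.8594.
θ − 87° = arccos(√0.8594) = 22.0°, giving θ ≈ 87 + 22.0 = 109.0°.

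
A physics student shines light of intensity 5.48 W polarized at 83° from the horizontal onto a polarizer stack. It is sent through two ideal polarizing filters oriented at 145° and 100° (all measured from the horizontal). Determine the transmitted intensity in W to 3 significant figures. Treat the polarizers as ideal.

I₁ = 5.48 W · cos²(62°) = 1.208 W.
I₂ = I₁ · cos²(45°) = 1.208 · 0.5 = 0.6039 W.

I ≈ 0.604 W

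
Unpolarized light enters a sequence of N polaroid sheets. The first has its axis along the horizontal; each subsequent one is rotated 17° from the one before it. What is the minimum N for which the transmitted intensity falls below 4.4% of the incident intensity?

N = 29

First polarizer halves the unpolarized light: factor 1/2.
Each further stage multiplies by cos²(17°) = 0.9145.
After N polarizers: T = 0.5·0.9145^(N−1). Require T < 0.044 ⇒ N−1 > ln(0.044/0.5)/ln(0.9145) = 27.20, so N−1 ≥ 28 and N = 29.
Check: N=29 gives T = 0.04096 < 0.044; N=28 gives T = 0.04479.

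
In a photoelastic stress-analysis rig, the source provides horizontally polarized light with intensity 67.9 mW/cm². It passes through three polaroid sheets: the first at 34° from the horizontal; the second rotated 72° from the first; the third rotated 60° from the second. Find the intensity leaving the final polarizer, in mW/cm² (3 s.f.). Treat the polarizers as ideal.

I ≈ 1.11 mW/cm²

I₁ = 67.9 mW/cm² · cos²(34°) = 46.67 mW/cm².
I₂ = I₁ · cos²(72°) = 46.67 · 0.09549 = 4.456 mW/cm².
I₃ = I₂ · cos²(60°) = 4.456 · 0.25 = 1.114 mW/cm².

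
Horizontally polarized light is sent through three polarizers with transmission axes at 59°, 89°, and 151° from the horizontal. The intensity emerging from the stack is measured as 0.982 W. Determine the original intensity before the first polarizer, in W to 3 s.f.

I₁ = I₀ cos²(59° − 0°) = I₀ cos²(59°) = 0.2653 I₀.
I₂ = I₁ cos²(89° − 59°) = 0.2653 I₀ · cos²(30°) = 0.1989 I₀.
I₃ = I₂ cos²(151° − 89°) = 0.1989 I₀ · cos²(62°) = 0.04385 I₀.
So 0.982 W = 0.04385 I₀, giving I₀ = 0.982/0.04385 = 22.4 W.

I₀ ≈ 22.4 W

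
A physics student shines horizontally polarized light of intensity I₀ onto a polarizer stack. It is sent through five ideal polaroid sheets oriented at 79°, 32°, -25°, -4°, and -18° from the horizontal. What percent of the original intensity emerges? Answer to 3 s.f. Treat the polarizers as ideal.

≈ 0.412%

By Malus's law, I₁ = I₀ cos²(79° − 0°) = I₀ cos²(79°) = 0.03641 I₀.
I₂ = I₁ cos²(32° − 79°) = 0.03641 I₀ · cos²(47°) = 0.01693 I₀.
I₃ = I₂ cos²(-25° − 32°) = 0.01693 I₀ · cos²(57°) = 0.005023 I₀.
I₄ = I₃ cos²(-4° + 25°) = 0.005023 I₀ · cos²(21°) = 0.004378 I₀.
I₅ = I₄ cos²(-18° + 4°) = 0.004378 I₀ · cos²(14°) = 0.004122 I₀.
That is 0.4122% of the incident intensity.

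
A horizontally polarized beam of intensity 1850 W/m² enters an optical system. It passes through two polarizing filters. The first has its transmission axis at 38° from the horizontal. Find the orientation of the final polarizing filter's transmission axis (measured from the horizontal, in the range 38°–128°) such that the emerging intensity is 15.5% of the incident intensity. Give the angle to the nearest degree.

I₁ = I₀ cos²(38° − 0°) = I₀ cos²(38°) = 0.621 I₀.
Need I₂/I₀ = 0.155, so cos²(θ − 38°) = 0.155 / 0.621 = 0.2496.
θ − 38° = arccos(√0.2496) = 60.0°, giving θ ≈ 38 + 60.0 = 98.0°.

θ ≈ 98°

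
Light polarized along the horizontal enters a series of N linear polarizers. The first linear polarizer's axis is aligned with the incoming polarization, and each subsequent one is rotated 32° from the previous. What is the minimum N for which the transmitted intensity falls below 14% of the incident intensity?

First polarizer is aligned with the polarization: full transmission.
Each further stage multiplies by cos²(32°) = 0.7192.
After N polarizers: T = 0.7192^(N−1). Require T < 0.14 ⇒ N−1 > ln(0.14)/ln(0.7192) = 5.96, so N−1 ≥ 6 and N = 7.
Check: N=7 gives T = 0.1384 < 0.14; N=6 gives T = 0.1924.

N = 7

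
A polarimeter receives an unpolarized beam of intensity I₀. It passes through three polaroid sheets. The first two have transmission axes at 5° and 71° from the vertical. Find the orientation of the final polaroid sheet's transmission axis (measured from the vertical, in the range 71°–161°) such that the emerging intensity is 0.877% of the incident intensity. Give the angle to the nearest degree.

θ ≈ 142°

Unpolarized light through the first polarizer → I₁ = ½ I₀, now polarized at 5°.
I₂ = I₁ cos²(71° − 5°) = 0.5 I₀ · cos²(66°) = 0.08272 I₀.
Need I₃/I₀ = 0.00877, so cos²(θ − 71°) = 0.00877 / 0.08272 = 0.106.
θ − 71° = arccos(√0.106) = 71.0°, giving θ ≈ 71 + 71.0 = 142.0°.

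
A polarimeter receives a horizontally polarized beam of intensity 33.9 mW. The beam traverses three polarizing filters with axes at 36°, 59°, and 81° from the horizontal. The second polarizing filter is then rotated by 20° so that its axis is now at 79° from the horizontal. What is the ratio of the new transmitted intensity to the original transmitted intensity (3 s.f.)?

I_new/I_old ≈ 0.733

Before rotation:
I₁ = I₀ cos²(36° − 0°) = I₀ cos²(36°) = 0.6545 I₀.
I₂ = I₁ cos²(59° − 36°) = 0.6545 I₀ · cos²(23°) = 0.5546 I₀.
I₃ = I₂ cos²(81° − 59°) = 0.5546 I₀ · cos²(22°) = 0.4768 I₀.
After rotation:
I₁ = I₀ cos²(36° − 0°) = I₀ cos²(36°) = 0.6545 I₀.
I₂ = I₁ cos²(79° − 36°) = 0.6545 I₀ · cos²(43°) = 0.3501 I₀.
I₃ = I₂ cos²(81° − 79°) = 0.3501 I₀ · cos²(2°) = 0.3497 I₀.
Ratio = 0.3497 / 0.4768 = 0.7334.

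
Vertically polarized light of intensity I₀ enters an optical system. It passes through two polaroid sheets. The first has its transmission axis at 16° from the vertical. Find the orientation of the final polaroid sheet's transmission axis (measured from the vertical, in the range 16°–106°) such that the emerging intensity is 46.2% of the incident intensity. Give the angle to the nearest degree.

I₁ = I₀ cos²(16° − 0°) = I₀ cos²(16°) = 0.924 I₀.
Need I₂/I₀ = 0.462, so cos²(θ − 16°) = 0.462 / 0.924 = 0.5.
θ − 16° = arccos(√0.5) = 45.0°, giving θ ≈ 16 + 45.0 = 61.0°.

θ ≈ 61°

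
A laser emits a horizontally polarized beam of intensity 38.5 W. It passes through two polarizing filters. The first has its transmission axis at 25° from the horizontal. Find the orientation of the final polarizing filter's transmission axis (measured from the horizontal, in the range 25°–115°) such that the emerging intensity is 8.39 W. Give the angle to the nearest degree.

θ ≈ 84°

By Malus's law, I₁ = I₀ cos²(25° − 0°) = I₀ cos²(25°) = 0.8214 I₀.
Target fraction: 8.39 / 38.5 W = 0.2179 of I₀.
Need I₂/I₀ = 0.2179, so cos²(θ − 25°) = 0.2179 / 0.8214 = 0.2653.
θ − 25° = arccos(√0.2653) = 59.0°, giving θ ≈ 25 + 59.0 = 84.0°.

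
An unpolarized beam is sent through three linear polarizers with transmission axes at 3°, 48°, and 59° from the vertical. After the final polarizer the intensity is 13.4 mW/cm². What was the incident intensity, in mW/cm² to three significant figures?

Unpolarized light through the first polarizer → I₁ = ½ I₀, now polarized at 3°.
I₂ = I₁ cos²(48° − 3°) = 0.5 I₀ · cos²(45°) = 0.25 I₀.
I₃ = I₂ cos²(59° − 48°) = 0.25 I₀ · cos²(11°) = 0.2409 I₀.
So 13.4 mW/cm² = 0.2409 I₀, giving I₀ = 13.4/0.2409 = 55.63 mW/cm².

I₀ ≈ 55.6 mW/cm²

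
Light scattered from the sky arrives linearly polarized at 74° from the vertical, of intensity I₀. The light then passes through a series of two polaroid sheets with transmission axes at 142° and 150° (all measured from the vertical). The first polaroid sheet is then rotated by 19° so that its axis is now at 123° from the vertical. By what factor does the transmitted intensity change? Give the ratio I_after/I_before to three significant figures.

Before rotation:
By Malus's law, I₁ = I₀ cos²(142° − 74°) = I₀ cos²(68°) = 0.1403 I₀.
I₂ = I₁ cos²(150° − 142°) = 0.1403 I₀ · cos²(8°) = 0.1376 I₀.
After rotation:
I₁ = I₀ cos²(123° − 74°) = I₀ cos²(49°) = 0.4304 I₀.
I₂ = I₁ cos²(150° − 123°) = 0.4304 I₀ · cos²(27°) = 0.3417 I₀.
Ratio = 0.3417 / 0.1376 = 2.483.

I_new/I_old ≈ 2.48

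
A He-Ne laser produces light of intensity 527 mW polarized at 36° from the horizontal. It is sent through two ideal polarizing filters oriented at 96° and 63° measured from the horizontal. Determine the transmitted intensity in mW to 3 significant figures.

By Malus's law, I₁ = 527 mW · cos²(60°) = 131.8 mW.
I₂ = I₁ · cos²(33°) = 131.8 · 0.7034 = 92.67 mW.

I ≈ 92.7 mW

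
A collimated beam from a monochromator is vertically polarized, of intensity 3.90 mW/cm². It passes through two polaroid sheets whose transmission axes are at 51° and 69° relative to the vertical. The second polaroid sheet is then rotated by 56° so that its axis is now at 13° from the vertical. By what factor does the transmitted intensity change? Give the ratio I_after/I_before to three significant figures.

Before rotation:
By Malus's law, I₁ = I₀ cos²(51° − 0°) = I₀ cos²(51°) = 0.396 I₀.
I₂ = I₁ cos²(69° − 51°) = 0.396 I₀ · cos²(18°) = 0.3582 I₀.
After rotation:
I₁ = I₀ cos²(51° − 0°) = I₀ cos²(51°) = 0.396 I₀.
I₂ = I₁ cos²(13° − 51°) = 0.396 I₀ · cos²(38°) = 0.2459 I₀.
Ratio = 0.2459 / 0.3582 = 0.6865.

I_new/I_old ≈ 0.687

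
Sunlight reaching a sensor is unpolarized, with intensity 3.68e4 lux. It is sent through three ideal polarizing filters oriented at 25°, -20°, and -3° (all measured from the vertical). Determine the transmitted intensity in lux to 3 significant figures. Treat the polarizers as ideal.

I ≈ 8410 lux

Unpolarized light through the first polarizer → I₁ = 3.68e4 lux/2 = 1.84e+04 lux, polarized at 25°.
I₂ = I₁ · cos²(45°) = 1.84e+04 · 0.5 = 9200 lux.
I₃ = I₂ · cos²(17°) = 9200 · 0.9145 = 8414 lux.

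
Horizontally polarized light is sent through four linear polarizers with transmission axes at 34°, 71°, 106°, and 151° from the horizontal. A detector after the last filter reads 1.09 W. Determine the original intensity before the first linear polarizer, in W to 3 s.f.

I₁ = I₀ cos²(34° − 0°) = I₀ cos²(34°) = 0.6873 I₀.
I₂ = I₁ cos²(71° − 34°) = 0.6873 I₀ · cos²(37°) = 0.4384 I₀.
I₃ = I₂ cos²(106° − 71°) = 0.4384 I₀ · cos²(35°) = 0.2942 I₀.
I₄ = I₃ cos²(151° − 106°) = 0.2942 I₀ · cos²(45°) = 0.1471 I₀.
So 1.09 W = 0.1471 I₀, giving I₀ = 1.09/0.1471 = 7.411 W.

I₀ ≈ 7.41 W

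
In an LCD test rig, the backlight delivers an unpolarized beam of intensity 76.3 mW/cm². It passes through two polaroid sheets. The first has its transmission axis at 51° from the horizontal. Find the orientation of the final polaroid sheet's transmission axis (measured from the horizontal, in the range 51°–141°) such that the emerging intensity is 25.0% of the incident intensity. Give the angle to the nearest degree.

Unpolarized light through the first polarizer → I₁ = ½ I₀, now polarized at 51°.
Need I₂/I₀ = 0.25, so cos²(θ − 51°) = 0.25 / 0.5 = 0.5.
θ − 51° = arccos(√0.5) = 45.0°, giving θ ≈ 51 + 45.0 = 96.0°.

θ ≈ 96°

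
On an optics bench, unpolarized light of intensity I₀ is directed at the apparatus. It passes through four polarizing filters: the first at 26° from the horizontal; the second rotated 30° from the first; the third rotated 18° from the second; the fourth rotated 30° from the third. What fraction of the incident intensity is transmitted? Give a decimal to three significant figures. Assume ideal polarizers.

Unpolarized light through the first polarizer → I₁ = ½ I₀, now polarized at 26°.
I₂ = I₁ cos²(30°) = 0.5 · 0.75 I₀ = 0.375 I₀.
I₃ = I₂ cos²(18°) = 0.375 · 0.9045 I₀ = 0.3392 I₀.
I₄ = I₃ cos²(30°) = 0.3392 · 0.75 I₀ = 0.2544 I₀.
Transmitted fraction = 0.2544.

≈ 0.254 I₀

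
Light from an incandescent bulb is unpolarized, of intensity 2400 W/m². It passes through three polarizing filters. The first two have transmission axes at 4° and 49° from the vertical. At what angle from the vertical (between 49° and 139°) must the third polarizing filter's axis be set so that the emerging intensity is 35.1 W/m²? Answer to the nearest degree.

θ ≈ 125°

Unpolarized light through the first polarizer → I₁ = ½ I₀, now polarized at 4°.
I₂ = I₁ cos²(49° − 4°) = 0.5 I₀ · cos²(45°) = 0.25 I₀.
Target fraction: 35.1 / 2400 W/m² = 0.01463 of I₀.
Need I₃/I₀ = 0.01463, so cos²(θ − 49°) = 0.01463 / 0.25 = 0.0585.
θ − 49° = arccos(√0.0585) = 76.0°, giving θ ≈ 49 + 76.0 = 125.0°.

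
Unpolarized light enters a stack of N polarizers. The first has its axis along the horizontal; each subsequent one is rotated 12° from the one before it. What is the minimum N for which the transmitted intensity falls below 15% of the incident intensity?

N = 29

First polarizer halves the unpolarized light: factor 1/2.
Each further stage multiplies by cos²(12°) = 0.9568.
After N polarizers: T = 0.5·0.9568^(N−1). Require T < 0.15 ⇒ N−1 > ln(0.15/0.5)/ln(0.9568) = 27.25, so N−1 ≥ 28 and N = 29.
Check: N=29 gives T = 0.1451 < 0.15; N=28 gives T = 0.1516.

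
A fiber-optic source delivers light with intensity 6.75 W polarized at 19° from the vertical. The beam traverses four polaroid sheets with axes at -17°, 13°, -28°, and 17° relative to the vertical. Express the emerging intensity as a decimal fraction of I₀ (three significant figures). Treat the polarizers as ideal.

I₁ = 6.75 W · cos²(36°) = 4.418 W.
I₂ = I₁ · cos²(30°) = 4.418 · 0.75 = 3.313 W.
I₃ = I₂ · cos²(41°) = 3.313 · 0.5696 = 1.887 W.
I₄ = I₃ · cos²(45°) = 1.887 · 0.5 = 0.9436 W.
Transmitted fraction = 0.1398.

I/I₀ ≈ 0.140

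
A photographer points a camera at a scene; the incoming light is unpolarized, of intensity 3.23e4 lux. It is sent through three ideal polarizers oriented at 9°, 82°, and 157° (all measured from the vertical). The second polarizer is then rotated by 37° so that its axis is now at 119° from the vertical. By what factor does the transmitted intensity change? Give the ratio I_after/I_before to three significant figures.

I_new/I_old ≈ 12.7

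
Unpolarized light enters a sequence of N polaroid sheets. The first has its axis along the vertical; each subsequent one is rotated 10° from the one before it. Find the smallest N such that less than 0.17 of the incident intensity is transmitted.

N = 37

First polarizer halves the unpolarized light: factor 1/2.
Each further stage multiplies by cos²(10°) = 0.9698.
After N polarizers: T = 0.5·0.9698^(N−1). Require T < 0.17 ⇒ N−1 > ln(0.17/0.5)/ln(0.9698) = 35.23, so N−1 ≥ 36 and N = 37.
Check: N=37 gives T = 0.1661 < 0.17; N=36 gives T = 0.1712.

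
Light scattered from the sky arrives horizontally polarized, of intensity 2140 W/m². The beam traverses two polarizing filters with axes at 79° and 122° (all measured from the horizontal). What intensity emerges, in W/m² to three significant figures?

I₁ = 2140 W/m² · cos²(79°) = 77.91 W/m².
I₂ = I₁ · cos²(43°) = 77.91 · 0.5349 = 41.67 W/m².

I ≈ 41.7 W/m²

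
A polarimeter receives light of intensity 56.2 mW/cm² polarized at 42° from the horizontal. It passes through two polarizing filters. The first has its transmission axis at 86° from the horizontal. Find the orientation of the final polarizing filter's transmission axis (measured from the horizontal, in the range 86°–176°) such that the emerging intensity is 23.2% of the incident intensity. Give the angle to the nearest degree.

θ ≈ 134°

I₁ = I₀ cos²(86° − 42°) = I₀ cos²(44°) = 0.5174 I₀.
Need I₂/I₀ = 0.232, so cos²(θ − 86°) = 0.232 / 0.5174 = 0.4484.
θ − 86° = arccos(√0.4484) = 48.0°, giving θ ≈ 86 + 48.0 = 134.0°.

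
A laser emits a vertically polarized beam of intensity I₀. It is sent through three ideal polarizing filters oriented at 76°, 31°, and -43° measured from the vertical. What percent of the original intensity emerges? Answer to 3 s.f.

≈ 0.222%

I₁ = I₀ cos²(76° − 0°) = I₀ cos²(76°) = 0.05853 I₀.
I₂ = I₁ cos²(31° − 76°) = 0.05853 I₀ · cos²(45°) = 0.02926 I₀.
I₃ = I₂ cos²(-43° − 31°) = 0.02926 I₀ · cos²(74°) = 0.002223 I₀.
That is 0.2223% of the incident intensity.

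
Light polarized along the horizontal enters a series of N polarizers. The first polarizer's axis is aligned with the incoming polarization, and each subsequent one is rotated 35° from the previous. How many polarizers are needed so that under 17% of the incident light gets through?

First polarizer is aligned with the polarization: full transmission.
Each further stage multiplies by cos²(35°) = 0.671.
After N polarizers: T = 0.671^(N−1). Require T < 0.17 ⇒ N−1 > ln(0.17)/ln(0.671) = 4.44, so N−1 ≥ 5 and N = 6.
Check: N=6 gives T = 0.136 < 0.17; N=5 gives T = 0.2027.

N = 6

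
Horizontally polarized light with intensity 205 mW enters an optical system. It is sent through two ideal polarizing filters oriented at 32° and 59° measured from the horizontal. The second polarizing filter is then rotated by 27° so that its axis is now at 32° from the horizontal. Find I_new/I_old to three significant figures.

I_new/I_old ≈ 1.26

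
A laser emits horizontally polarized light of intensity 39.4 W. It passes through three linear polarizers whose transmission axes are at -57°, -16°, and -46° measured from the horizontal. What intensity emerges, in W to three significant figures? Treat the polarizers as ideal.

I₁ = 39.4 W · cos²(57°) = 11.69 W.
I₂ = I₁ · cos²(41°) = 11.69 · 0.5696 = 6.657 W.
I₃ = I₂ · cos²(30°) = 6.657 · 0.75 = 4.993 W.

I ≈ 4.99 W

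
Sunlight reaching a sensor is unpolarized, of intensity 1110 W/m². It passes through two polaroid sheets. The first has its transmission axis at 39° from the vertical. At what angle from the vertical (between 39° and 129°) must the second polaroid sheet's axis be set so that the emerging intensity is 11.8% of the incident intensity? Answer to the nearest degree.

θ ≈ 100°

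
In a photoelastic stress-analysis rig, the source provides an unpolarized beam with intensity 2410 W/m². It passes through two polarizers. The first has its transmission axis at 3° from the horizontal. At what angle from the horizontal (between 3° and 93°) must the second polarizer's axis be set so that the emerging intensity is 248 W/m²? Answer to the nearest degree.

θ ≈ 66°

Unpolarized light through the first polarizer → I₁ = ½ I₀, now polarized at 3°.
Target fraction: 248 / 2410 W/m² = 0.1029 of I₀.
Need I₂/I₀ = 0.1029, so cos²(θ − 3°) = 0.1029 / 0.5 = 0.2058.
θ − 3° = arccos(√0.2058) = 63.0°, giving θ ≈ 3 + 63.0 = 66.0°.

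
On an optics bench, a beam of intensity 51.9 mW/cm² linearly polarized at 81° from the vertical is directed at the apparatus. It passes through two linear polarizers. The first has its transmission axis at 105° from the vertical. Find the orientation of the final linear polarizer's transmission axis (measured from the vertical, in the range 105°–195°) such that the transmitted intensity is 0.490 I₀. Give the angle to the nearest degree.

By Malus's law, I₁ = I₀ cos²(105° − 81°) = I₀ cos²(24°) = 0.8346 I₀.
Need I₂/I₀ = 0.49, so cos²(θ − 105°) = 0.49 / 0.8346 = 0.5871.
θ − 105° = arccos(√0.5871) = 40.0°, giving θ ≈ 105 + 40.0 = 145.0°.

θ ≈ 145°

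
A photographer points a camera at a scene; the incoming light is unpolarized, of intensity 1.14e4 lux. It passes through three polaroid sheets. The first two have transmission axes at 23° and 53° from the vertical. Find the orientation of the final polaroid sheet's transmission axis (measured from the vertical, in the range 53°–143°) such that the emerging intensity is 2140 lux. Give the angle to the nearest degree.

θ ≈ 98°

Unpolarized light through the first polarizer → I₁ = ½ I₀, now polarized at 23°.
I₂ = I₁ cos²(53° − 23°) = 0.5 I₀ · cos²(30°) = 0.375 I₀.
Target fraction: 2140 / 1.14e4 lux = 0.1877 of I₀.
Need I₃/I₀ = 0.1877, so cos²(θ − 53°) = 0.1877 / 0.375 = 0.5006.
θ − 53° = arccos(√0.5006) = 45.0°, giving θ ≈ 53 + 45.0 = 98.0°.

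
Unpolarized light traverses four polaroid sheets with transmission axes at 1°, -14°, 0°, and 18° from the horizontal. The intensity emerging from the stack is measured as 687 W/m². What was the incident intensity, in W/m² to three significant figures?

Unpolarized light through the first polarizer → I₁ = ½ I₀, now polarized at 1°.
I₂ = I₁ cos²(-14° − 1°) = 0.5 I₀ · cos²(15°) = 0.4665 I₀.
I₃ = I₂ cos²(0° + 14°) = 0.4665 I₀ · cos²(14°) = 0.4392 I₀.
I₄ = I₃ cos²(18° − 0°) = 0.4392 I₀ · cos²(18°) = 0.3973 I₀.
So 687 W/m² = 0.3973 I₀, giving I₀ = 687/0.3973 = 1729 W/m².

I₀ ≈ 1730 W/m²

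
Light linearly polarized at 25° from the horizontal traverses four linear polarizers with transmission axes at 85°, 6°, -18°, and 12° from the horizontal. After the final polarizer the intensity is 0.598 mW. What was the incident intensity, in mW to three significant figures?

I₀ ≈ 105 mW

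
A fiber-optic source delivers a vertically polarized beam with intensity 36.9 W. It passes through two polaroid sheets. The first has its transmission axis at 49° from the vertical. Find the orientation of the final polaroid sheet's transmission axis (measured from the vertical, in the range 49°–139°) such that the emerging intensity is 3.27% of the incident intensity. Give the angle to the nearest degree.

I₁ = I₀ cos²(49° − 0°) = I₀ cos²(49°) = 0.4304 I₀.
Need I₂/I₀ = 0.0327, so cos²(θ − 49°) = 0.0327 / 0.4304 = 0.07597.
θ − 49° = arccos(√0.07597) = 74.0°, giving θ ≈ 49 + 74.0 = 123.0°.

θ ≈ 123°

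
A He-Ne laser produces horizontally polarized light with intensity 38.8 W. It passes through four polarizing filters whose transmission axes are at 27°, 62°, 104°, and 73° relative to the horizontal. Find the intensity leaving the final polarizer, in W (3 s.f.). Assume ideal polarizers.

I ≈ 8.39 W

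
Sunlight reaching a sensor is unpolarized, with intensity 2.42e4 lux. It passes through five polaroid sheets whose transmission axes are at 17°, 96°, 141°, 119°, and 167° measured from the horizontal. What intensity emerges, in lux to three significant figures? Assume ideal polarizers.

Unpolarized light through the first polarizer → I₁ = 2.42e4 lux/2 = 1.21e+04 lux, polarized at 17°.
I₂ = I₁ · cos²(79°) = 1.21e+04 · 0.03641 = 440.5 lux.
I₃ = I₂ · cos²(45°) = 440.5 · 0.5 = 220.3 lux.
I₄ = I₃ · cos²(22°) = 220.3 · 0.8597 = 189.4 lux.
I₅ = I₄ · cos²(48°) = 189.4 · 0.4477 = 84.78 lux.

I ≈ 84.8 lux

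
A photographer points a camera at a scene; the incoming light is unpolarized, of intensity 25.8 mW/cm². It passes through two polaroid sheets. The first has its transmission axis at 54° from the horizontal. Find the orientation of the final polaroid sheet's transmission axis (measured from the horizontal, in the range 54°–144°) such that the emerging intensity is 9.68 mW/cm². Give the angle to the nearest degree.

Unpolarized light through the first polarizer → I₁ = ½ I₀, now polarized at 54°.
Target fraction: 9.68 / 25.8 mW/cm² = 0.3752 of I₀.
Need I₂/I₀ = 0.3752, so cos²(θ − 54°) = 0.3752 / 0.5 = 0.7504.
θ − 54° = arccos(√0.7504) = 30.0°, giving θ ≈ 54 + 30.0 = 84.0°.

θ ≈ 84°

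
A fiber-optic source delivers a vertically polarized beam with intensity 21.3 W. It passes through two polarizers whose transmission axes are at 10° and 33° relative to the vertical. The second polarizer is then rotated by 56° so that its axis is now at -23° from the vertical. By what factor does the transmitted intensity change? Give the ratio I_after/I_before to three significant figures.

Before rotation:
I₁ = I₀ cos²(10° − 0°) = I₀ cos²(10°) = 0.9698 I₀.
I₂ = I₁ cos²(33° − 10°) = 0.9698 I₀ · cos²(23°) = 0.8218 I₀.
After rotation:
I₁ = I₀ cos²(10° − 0°) = I₀ cos²(10°) = 0.9698 I₀.
I₂ = I₁ cos²(-23° − 10°) = 0.9698 I₀ · cos²(33°) = 0.6822 I₀.
Ratio = 0.6822 / 0.8218 = 0.8301.

I_new/I_old ≈ 0.830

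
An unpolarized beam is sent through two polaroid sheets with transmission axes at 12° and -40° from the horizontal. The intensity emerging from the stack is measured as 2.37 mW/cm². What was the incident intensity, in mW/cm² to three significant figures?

I₀ ≈ 12.5 mW/cm²

Unpolarized light through the first polarizer → I₁ = ½ I₀, now polarized at 12°.
I₂ = I₁ cos²(-40° − 12°) = 0.5 I₀ · cos²(52°) = 0.1895 I₀.
So 2.37 mW/cm² = 0.1895 I₀, giving I₀ = 2.37/0.1895 = 12.51 mW/cm².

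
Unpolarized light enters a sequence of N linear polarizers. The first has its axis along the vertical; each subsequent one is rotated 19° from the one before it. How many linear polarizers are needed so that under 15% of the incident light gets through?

N = 12

First polarizer halves the unpolarized light: factor 1/2.
Each further stage multiplies by cos²(19°) = 0.894.
After N polarizers: T = 0.5·0.894^(N−1). Require T < 0.15 ⇒ N−1 > ln(0.15/0.5)/ln(0.894) = 10.75, so N−1 ≥ 11 and N = 12.
Check: N=12 gives T = 0.1458 < 0.15; N=11 gives T = 0.1631.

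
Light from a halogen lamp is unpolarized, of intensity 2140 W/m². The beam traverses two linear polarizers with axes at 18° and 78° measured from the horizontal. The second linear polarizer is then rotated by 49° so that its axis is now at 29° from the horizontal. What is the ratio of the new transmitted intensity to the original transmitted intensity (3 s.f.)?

Before rotation:
Unpolarized light through the first polarizer → I₁ = ½ I₀, now polarized at 18°.
I₂ = I₁ cos²(78° − 18°) = 0.5 I₀ · cos²(60°) = 0.125 I₀.
After rotation:
Unpolarized light through the first polarizer → I₁ = ½ I₀, now polarized at 18°.
I₂ = I₁ cos²(29° − 18°) = 0.5 I₀ · cos²(11°) = 0.4818 I₀.
Ratio = 0.4818 / 0.125 = 3.854.

I_new/I_old ≈ 3.85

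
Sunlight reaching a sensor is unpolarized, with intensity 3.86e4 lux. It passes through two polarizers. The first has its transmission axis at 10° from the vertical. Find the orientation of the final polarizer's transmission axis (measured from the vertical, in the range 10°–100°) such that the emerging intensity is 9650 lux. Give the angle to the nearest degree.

θ ≈ 55°

Unpolarized light through the first polarizer → I₁ = ½ I₀, now polarized at 10°.
Target fraction: 9650 / 3.86e4 lux = 0.25 of I₀.
Need I₂/I₀ = 0.25, so cos²(θ − 10°) = 0.25 / 0.5 = 0.5.
θ − 10° = arccos(√0.5) = 45.0°, giving θ ≈ 10 + 45.0 = 55.0°.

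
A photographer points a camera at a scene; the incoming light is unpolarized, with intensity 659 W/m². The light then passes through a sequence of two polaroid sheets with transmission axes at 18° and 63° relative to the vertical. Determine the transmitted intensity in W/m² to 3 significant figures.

I ≈ 165 W/m²

Unpolarized light through the first polarizer → I₁ = 659 W/m²/2 = 329.5 W/m², polarized at 18°.
I₂ = I₁ · cos²(45°) = 329.5 · 0.5 = 164.8 W/m².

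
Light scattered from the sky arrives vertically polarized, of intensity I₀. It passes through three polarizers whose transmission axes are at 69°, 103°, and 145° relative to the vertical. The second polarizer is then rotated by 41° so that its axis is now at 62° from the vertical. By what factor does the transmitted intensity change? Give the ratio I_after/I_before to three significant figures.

I_new/I_old ≈ 0.0385

Before rotation:
I₁ = I₀ cos²(69° − 0°) = I₀ cos²(69°) = 0.1284 I₀.
I₂ = I₁ cos²(103° − 69°) = 0.1284 I₀ · cos²(34°) = 0.08827 I₀.
I₃ = I₂ cos²(145° − 103°) = 0.08827 I₀ · cos²(42°) = 0.04875 I₀.
After rotation:
I₁ = I₀ cos²(69° − 0°) = I₀ cos²(69°) = 0.1284 I₀.
I₂ = I₁ cos²(62° − 69°) = 0.1284 I₀ · cos²(7°) = 0.1265 I₀.
I₃ = I₂ cos²(145° − 62°) = 0.1265 I₀ · cos²(83°) = 0.001879 I₀.
Ratio = 0.001879 / 0.04875 = 0.03855.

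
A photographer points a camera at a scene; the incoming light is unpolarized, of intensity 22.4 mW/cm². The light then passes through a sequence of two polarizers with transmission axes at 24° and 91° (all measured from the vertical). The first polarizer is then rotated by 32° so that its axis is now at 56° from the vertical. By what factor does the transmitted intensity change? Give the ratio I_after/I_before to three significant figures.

I_new/I_old ≈ 4.40

Before rotation:
Unpolarized light through the first polarizer → I₁ = ½ I₀, now polarized at 24°.
I₂ = I₁ cos²(91° − 24°) = 0.5 I₀ · cos²(67°) = 0.07634 I₀.
After rotation:
Unpolarized light through the first polarizer → I₁ = ½ I₀, now polarized at 56°.
I₂ = I₁ cos²(91° − 56°) = 0.5 I₀ · cos²(35°) = 0.3355 I₀.
Ratio = 0.3355 / 0.07634 = 4.395.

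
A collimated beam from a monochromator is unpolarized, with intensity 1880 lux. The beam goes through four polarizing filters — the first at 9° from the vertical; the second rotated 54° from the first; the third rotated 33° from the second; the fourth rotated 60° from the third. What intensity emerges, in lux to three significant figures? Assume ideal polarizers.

Unpolarized light through the first polarizer → I₁ = 1880 lux/2 = 940 lux, polarized at 9°.
I₂ = I₁ · cos²(54°) = 940 · 0.3455 = 324.8 lux.
I₃ = I₂ · cos²(33°) = 324.8 · 0.7034 = 228.4 lux.
I₄ = I₃ · cos²(60°) = 228.4 · 0.25 = 57.11 lux.

I ≈ 57.1 lux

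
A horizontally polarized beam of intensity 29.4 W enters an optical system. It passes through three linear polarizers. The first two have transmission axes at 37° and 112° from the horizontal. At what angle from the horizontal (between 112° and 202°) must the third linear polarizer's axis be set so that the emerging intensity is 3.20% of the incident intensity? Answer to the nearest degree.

By Malus's law, I₁ = I₀ cos²(37° − 0°) = I₀ cos²(37°) = 0.6378 I₀.
I₂ = I₁ cos²(112° − 37°) = 0.6378 I₀ · cos²(75°) = 0.04273 I₀.
Need I₃/I₀ = 0.032, so cos²(θ − 112°) = 0.032 / 0.04273 = 0.749.
θ − 112° = arccos(√0.749) = 30.1°, giving θ ≈ 112 + 30.1 = 142.1°.

θ ≈ 142°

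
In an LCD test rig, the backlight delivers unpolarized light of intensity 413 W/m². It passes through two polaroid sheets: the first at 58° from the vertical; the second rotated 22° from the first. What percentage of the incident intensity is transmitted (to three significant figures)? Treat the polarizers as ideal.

Unpolarized light through the first polarizer → I₁ = 413 W/m²/2 = 206.5 W/m², polarized at 58°.
I₂ = I₁ · cos²(22°) = 206.5 · 0.8597 = 177.5 W/m².
That is 42.98% of the incident intensity.

≈ 43.0%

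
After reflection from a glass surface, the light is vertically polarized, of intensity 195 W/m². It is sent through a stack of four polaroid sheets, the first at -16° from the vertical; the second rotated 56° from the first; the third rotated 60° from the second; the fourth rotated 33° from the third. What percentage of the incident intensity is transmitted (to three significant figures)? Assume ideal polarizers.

By Malus's law, I₁ = 195 W/m² · cos²(16°) = 180.2 W/m².
I₂ = I₁ · cos²(56°) = 180.2 · 0.3127 = 56.34 W/m².
I₃ = I₂ · cos²(60°) = 56.34 · 0.25 = 14.09 W/m².
I₄ = I₃ · cos²(33°) = 14.09 · 0.7034 = 9.907 W/m².
That is 5.081% of the incident intensity.

≈ 5.08%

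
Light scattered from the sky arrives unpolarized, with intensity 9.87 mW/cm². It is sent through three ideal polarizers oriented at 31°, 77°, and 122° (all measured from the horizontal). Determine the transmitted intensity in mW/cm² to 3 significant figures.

I ≈ 1.19 mW/cm²

Unpolarized light through the first polarizer → I₁ = 9.87 mW/cm²/2 = 4.935 mW/cm², polarized at 31°.
I₂ = I₁ · cos²(46°) = 4.935 · 0.4826 = 2.381 mW/cm².
I₃ = I₂ · cos²(45°) = 2.381 · 0.5 = 1.191 mW/cm².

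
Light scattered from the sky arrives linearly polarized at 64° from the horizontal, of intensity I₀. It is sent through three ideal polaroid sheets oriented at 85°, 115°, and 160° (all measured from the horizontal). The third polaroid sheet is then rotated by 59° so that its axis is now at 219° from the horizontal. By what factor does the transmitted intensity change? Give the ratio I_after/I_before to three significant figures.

Before rotation:
I₁ = I₀ cos²(85° − 64°) = I₀ cos²(21°) = 0.8716 I₀.
I₂ = I₁ cos²(115° − 85°) = 0.8716 I₀ · cos²(30°) = 0.6537 I₀.
I₃ = I₂ cos²(160° − 115°) = 0.6537 I₀ · cos²(45°) = 0.3268 I₀.
After rotation:
I₁ = I₀ cos²(85° − 64°) = I₀ cos²(21°) = 0.8716 I₀.
I₂ = I₁ cos²(115° − 85°) = 0.8716 I₀ · cos²(30°) = 0.6537 I₀.
Angle between axes 2 and 3: 76°. I₃ = 0.6537 I₀ · cos²(76°) = 0.03826 I₀.
Ratio = 0.03826 / 0.3268 = 0.1171.

I_new/I_old ≈ 0.117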